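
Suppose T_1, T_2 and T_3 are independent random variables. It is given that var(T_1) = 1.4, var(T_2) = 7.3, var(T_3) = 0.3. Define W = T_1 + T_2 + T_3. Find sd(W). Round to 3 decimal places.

3.000

By independence, var(W) = (1)²var(T_1) + (1)²var(T_2) + (1)²var(T_3)
= (1)²·1.4 + (1)²·7.3 + (1)²·0.3 = 9
sd(W) = √9 ≈ 3.000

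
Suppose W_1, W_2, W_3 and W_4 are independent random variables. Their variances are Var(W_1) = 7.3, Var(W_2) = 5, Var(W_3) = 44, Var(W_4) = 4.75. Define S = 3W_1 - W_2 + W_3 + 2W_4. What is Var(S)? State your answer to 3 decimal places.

133.700

By independence, Var(S) = (3)²Var(W_1) + (-1)²Var(W_2) + (1)²Var(W_3) + (2)²Var(W_4)
= (3)²·7.3 + (-1)²·5 + (1)²·44 + (2)²·4.75 = 133.7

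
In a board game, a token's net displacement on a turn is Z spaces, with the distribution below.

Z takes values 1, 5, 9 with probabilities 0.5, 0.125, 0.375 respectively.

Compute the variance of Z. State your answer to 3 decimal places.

E[Z] = (1)(0.5) + (5)(0.125) + (9)(0.375) = 4.5
E[Z²] = (1)²(0.5) + (5)²(0.125) + (9)²(0.375) = 34
V(Z) = E[Z²] − (E[Z])² = 34 − (4.5)² = 13.75

13.750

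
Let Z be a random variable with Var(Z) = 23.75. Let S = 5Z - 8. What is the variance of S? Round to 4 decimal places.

Var(5Z - 8) = (5)²·Var(Z) = 25·23.75 = 593.75

593.7500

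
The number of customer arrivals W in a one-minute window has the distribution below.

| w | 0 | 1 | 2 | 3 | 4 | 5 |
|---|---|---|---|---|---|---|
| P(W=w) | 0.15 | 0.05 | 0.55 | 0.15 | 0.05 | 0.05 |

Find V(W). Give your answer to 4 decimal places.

E[W] = (0)(0.15) + (1)(0.05) + (2)(0.55) + (3)(0.15) + (4)(0.05) + (5)(0.05) = 2.05
E[W²] = (0)²(0.15) + (1)²(0.05) + (2)²(0.55) + (3)²(0.15) + (4)²(0.05) + (5)²(0.05) = 5.65
V(W) = E[W²] − (E[W])² = 5.65 − (2.05)² = 1.4475

1.4475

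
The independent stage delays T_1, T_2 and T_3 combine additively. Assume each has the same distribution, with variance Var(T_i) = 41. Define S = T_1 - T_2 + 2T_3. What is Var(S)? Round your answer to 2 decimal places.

By independence, Var(S) = (1)²Var(T_1) + (-1)²Var(T_2) + (2)²Var(T_3)
= (1)²·41 + (-1)²·41 + (2)²·41 = 246

246.00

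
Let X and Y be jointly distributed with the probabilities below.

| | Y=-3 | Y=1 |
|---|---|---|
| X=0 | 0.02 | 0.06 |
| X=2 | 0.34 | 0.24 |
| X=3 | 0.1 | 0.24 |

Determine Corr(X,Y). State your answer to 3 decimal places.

E[X] = 2.18,  E[Y] = -0.84
E[XY] = -1.74
cov(X,Y) = E[XY] − E[X]E[Y] = -1.74 − (2.18)(-0.84) = 0.0912
Var(X) = 0.6276,  Var(Y) = 3.9744
ρ = 0.0912 / √(0.6276·3.9744) ≈ 0.058

0.058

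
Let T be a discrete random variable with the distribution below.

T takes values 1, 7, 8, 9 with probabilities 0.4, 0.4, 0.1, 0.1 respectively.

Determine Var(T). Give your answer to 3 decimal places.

E[T] = (1)(0.4) + (7)(0.4) + (8)(0.1) + (9)(0.1) = 4.9
E[T²] = (1)²(0.4) + (7)²(0.4) + (8)²(0.1) + (9)²(0.1) = 34.5
Var(T) = E[T²] − (E[T])² = 34.5 − (4.9)² = 10.49

10.490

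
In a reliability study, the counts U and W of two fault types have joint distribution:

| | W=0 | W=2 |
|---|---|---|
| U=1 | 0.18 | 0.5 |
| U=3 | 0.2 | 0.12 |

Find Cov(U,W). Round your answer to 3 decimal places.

-0.314

E[U] = 1.64,  E[W] = 1.24
E[UW] = 1.72
Cov(U,W) = E[UW] − E[U]E[W] = 1.72 − (1.64)(1.24) = -0.3136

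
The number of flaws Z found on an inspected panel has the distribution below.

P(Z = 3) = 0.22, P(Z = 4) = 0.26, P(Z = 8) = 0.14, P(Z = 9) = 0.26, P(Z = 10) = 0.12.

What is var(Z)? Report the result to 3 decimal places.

7.710

E[Z] = (3)(0.22) + (4)(0.26) + (8)(0.14) + (9)(0.26) + (10)(0.12) = 6.36
E[Z²] = (3)²(0.22) + (4)²(0.26) + (8)²(0.14) + (9)²(0.26) + (10)²(0.12) = 48.16
var(Z) = E[Z²] − (E[Z])² = 48.16 − (6.36)² = 7.7104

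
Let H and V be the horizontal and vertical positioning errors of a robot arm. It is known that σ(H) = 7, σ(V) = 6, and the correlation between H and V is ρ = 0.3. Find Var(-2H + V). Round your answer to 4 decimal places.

181.6000

Var(H) = (7)² = 49;  Var(V) = (6)² = 36
Cov(H,V) = ρ·σ(H)·σ(V) = 0.3·7·6 = 12.6
Var(-2H + V) = (-2)²·Var(H) + (1)²·Var(V) + 2·(-2)·(1)·Cov(H,V)
= 4·49 + 1·36 + -4·12.6 = 181.6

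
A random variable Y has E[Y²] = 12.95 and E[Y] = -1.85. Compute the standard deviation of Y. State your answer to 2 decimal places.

3.09

V(Y) = 12.95 − (-1.85)² = 9.5275
SD(Y) = √9.5275 ≈ 3.09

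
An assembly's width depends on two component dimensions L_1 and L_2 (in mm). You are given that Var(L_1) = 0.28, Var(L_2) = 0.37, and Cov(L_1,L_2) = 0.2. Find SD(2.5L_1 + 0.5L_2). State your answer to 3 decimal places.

1.531

Var(2.5L_1 + 0.5L_2) = (2.5)²·Var(L_1) + (0.5)²·Var(L_2) + 2·(2.5)·(0.5)·Cov(L_1,L_2)
= 6.25·0.28 + 0.25·0.37 + 2.5·0.2 = 2.3425
SD(2.5L_1 + 0.5L_2) = √2.3425 ≈ 1.531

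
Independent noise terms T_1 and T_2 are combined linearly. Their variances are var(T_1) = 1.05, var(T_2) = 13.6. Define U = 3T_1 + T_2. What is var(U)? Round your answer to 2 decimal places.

By independence, var(U) = (3)²var(T_1) + (1)²var(T_2)
= (3)²·1.05 + (1)²·13.6 = 23.05

23.05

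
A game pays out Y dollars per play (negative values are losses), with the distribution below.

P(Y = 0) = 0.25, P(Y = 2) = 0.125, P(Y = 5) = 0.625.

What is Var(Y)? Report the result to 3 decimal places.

E[Y] = (0)(0.25) + (2)(0.125) + (5)(0.625) = 3.375
E[Y²] = (0)²(0.25) + (2)²(0.125) + (5)²(0.625) = 16.125
Var(Y) = E[Y²] − (E[Y])² = 16.125 − (3.375)² = 4.734375

4.734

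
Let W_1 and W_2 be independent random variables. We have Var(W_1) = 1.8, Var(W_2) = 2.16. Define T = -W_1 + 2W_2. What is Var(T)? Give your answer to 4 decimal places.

By independence, Var(T) = (-1)²Var(W_1) + (2)²Var(W_2)
= (-1)²·1.8 + (2)²·2.16 = 10.44

10.4400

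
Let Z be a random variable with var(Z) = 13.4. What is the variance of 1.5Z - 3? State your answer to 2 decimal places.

30.15

var(1.5Z - 3) = (1.5)²·var(Z) = 2.25·13.4 = 30.15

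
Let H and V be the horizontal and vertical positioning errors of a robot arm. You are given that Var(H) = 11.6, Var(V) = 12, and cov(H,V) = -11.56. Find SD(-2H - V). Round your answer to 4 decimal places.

3.4871

Var(-2H - V) = (-2)²·Var(H) + (-1)²·Var(V) + 2·(-2)·(-1)·cov(H,V)
= 4·11.6 + 1·12 + 4·-11.56 = 12.16
SD(-2H - V) = √12.16 ≈ 3.4871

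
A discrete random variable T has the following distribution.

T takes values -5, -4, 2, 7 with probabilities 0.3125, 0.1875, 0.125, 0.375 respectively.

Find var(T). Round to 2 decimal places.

29.37

E[T] = (-5)(0.3125) + (-4)(0.1875) + (2)(0.125) + (7)(0.375) = 0.5625
E[T²] = (-5)²(0.3125) + (-4)²(0.1875) + (2)²(0.125) + (7)²(0.375) = 29.6875
var(T) = E[T²] − (E[T])² = 29.6875 − (0.5625)² = 29.37109375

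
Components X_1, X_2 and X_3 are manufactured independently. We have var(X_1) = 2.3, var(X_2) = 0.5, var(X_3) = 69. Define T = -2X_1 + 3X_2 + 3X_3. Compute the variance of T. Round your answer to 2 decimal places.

By independence, var(T) = (-2)²var(X_1) + (3)²var(X_2) + (3)²var(X_3)
= (-2)²·2.3 + (3)²·0.5 + (3)²·69 = 634.7

634.70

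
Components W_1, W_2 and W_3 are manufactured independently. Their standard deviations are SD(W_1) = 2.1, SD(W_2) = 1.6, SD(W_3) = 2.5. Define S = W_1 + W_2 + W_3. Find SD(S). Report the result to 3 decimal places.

Var(W_1) = 4.41, Var(W_2) = 2.56, Var(W_3) = 6.25
By independence, Var(S) = (1)²Var(W_1) + (1)²Var(W_2) + (1)²Var(W_3)
= (1)²·4.41 + (1)²·2.56 + (1)²·6.25 = 13.22
SD(S) = √13.22 ≈ 3.636

3.636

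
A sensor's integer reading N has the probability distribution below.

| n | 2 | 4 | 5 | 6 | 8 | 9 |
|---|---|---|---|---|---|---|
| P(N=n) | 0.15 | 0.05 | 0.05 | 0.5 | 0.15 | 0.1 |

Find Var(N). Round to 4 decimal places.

E[N] = (2)(0.15) + (4)(0.05) + (5)(0.05) + (6)(0.5) + (8)(0.15) + (9)(0.1) = 5.85
E[N²] = (2)²(0.15) + (4)²(0.05) + (5)²(0.05) + (6)²(0.5) + (8)²(0.15) + (9)²(0.1) = 38.35
Var(N) = E[N²] − (E[N])² = 38.35 − (5.85)² = 4.1275

4.1275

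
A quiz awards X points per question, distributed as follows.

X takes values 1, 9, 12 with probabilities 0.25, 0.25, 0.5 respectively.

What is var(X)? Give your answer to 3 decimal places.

20.250

E[X] = (1)(0.25) + (9)(0.25) + (12)(0.5) = 8.5
E[X²] = (1)²(0.25) + (9)²(0.25) + (12)²(0.5) = 92.5
var(X) = E[X²] − (E[X])² = 92.5 − (8.5)² = 20.25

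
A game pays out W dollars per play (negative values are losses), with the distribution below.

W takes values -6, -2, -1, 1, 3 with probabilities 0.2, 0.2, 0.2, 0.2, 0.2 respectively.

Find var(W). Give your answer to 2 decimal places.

9.20

E[W] = (-6)(0.2) + (-2)(0.2) + (-1)(0.2) + (1)(0.2) + (3)(0.2) = -1
E[W²] = (-6)²(0.2) + (-2)²(0.2) + (-1)²(0.2) + (1)²(0.2) + (3)²(0.2) = 10.2
var(W) = E[W²] − (E[W])² = 10.2 − (-1)² = 9.2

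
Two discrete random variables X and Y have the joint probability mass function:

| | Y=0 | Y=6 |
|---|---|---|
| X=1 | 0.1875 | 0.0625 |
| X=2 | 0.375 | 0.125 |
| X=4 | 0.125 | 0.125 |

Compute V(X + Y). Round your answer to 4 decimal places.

10.2344

E[X] = 2.25,  E[Y] = 1.875,  E[XY] = 4.875
V(X) = 6.25 − (2.25)² = 1.1875;  V(Y) = 11.25 − (1.875)² = 7.734375
Cov(X,Y) = 4.875 − (2.25)(1.875) = 0.65625
V(X + Y) = (1)²·1.1875 + (1)²·7.734375 + 2·(1)·(1)·0.65625 = 10.234375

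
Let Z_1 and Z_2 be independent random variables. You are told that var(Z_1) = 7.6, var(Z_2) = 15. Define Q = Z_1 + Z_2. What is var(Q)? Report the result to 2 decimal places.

By independence, var(Q) = (1)²var(Z_1) + (1)²var(Z_2)
= (1)²·7.6 + (1)²·15 = 22.6

22.60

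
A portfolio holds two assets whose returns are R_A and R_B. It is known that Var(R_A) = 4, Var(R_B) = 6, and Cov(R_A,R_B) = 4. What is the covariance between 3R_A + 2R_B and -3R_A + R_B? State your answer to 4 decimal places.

Cov(3R_A + 2R_B, -3R_A + R_B) = (3)(-3)Var(R_A) + (2)(1)Var(R_B) + [(3)(1) + (2)(-3)]Cov(R_A,R_B)
= -9·4 + 2·6 + -3·4 = -36

-36.0000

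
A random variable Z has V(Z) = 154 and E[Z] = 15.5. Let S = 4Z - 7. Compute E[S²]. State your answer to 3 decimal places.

5489.000

E[4Z - 7] = 4·15.5 − 7 = 55
V(4Z - 7) = (4)²·154 = 2464
E[S²] = V(S) + (E[S])² = 2464 + (55)² = 5489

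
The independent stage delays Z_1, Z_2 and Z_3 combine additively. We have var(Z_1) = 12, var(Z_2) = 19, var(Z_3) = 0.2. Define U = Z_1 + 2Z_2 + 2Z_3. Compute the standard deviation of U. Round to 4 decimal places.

9.4234

By independence, var(U) = (1)²var(Z_1) + (2)²var(Z_2) + (2)²var(Z_3)
= (1)²·12 + (2)²·19 + (2)²·0.2 = 88.8
σ(U) = √88.8 ≈ 9.4234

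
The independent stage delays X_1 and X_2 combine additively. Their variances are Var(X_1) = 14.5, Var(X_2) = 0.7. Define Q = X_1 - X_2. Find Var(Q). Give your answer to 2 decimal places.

15.20

By independence, Var(Q) = (1)²Var(X_1) + (-1)²Var(X_2)
= (1)²·14.5 + (-1)²·0.7 = 15.2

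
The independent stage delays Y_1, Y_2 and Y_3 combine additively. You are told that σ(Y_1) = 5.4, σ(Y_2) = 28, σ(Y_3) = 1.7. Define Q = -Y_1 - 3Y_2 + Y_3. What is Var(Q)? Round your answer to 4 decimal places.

Var(Y_1) = 29.16, Var(Y_2) = 784, Var(Y_3) = 2.89
By independence, Var(Q) = (-1)²Var(Y_1) + (-3)²Var(Y_2) + (1)²Var(Y_3)
= (-1)²·29.16 + (-3)²·784 + (1)²·2.89 = 7088.05

7088.0500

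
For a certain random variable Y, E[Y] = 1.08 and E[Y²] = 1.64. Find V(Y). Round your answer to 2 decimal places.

0.47

V(Y) = 1.64 − (1.08)² = 0.4736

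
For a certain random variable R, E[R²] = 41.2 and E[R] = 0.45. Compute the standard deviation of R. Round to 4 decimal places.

6.4029

Var(R) = 41.2 − (0.45)² = 40.9975
sd(R) = √40.9975 ≈ 6.4029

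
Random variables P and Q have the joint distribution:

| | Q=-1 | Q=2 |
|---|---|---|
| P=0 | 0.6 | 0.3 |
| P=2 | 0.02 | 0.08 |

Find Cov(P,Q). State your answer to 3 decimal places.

0.252

E[P] = 0.2,  E[Q] = 0.14
E[PQ] = 0.28
Cov(P,Q) = E[PQ] − E[P]E[Q] = 0.28 − (0.2)(0.14) = 0.252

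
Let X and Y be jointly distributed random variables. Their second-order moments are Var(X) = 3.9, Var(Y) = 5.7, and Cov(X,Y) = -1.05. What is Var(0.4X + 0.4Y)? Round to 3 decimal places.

1.200

Var(0.4X + 0.4Y) = (0.4)²·Var(X) + (0.4)²·Var(Y) + 2·(0.4)·(0.4)·Cov(X,Y)
= 0.16·3.9 + 0.16·5.7 + 0.32·-1.05 = 1.2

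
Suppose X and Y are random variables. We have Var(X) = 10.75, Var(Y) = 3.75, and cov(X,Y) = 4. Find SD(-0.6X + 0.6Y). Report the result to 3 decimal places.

Var(-0.6X + 0.6Y) = (-0.6)²·Var(X) + (0.6)²·Var(Y) + 2·(-0.6)·(0.6)·cov(X,Y)
= 0.36·10.75 + 0.36·3.75 + -0.72·4 = 2.34
SD(-0.6X + 0.6Y) = √2.34 ≈ 1.530

1.530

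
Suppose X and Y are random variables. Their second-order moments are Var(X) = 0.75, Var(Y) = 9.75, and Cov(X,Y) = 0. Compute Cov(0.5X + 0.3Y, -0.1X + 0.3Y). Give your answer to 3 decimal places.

0.840

Cov(0.5X + 0.3Y, -0.1X + 0.3Y) = (0.5)(-0.1)Var(X) + (0.3)(0.3)Var(Y) + [(0.5)(0.3) + (0.3)(-0.1)]Cov(X,Y)
= -0.05·0.75 + 0.09·9.75 + 0.12·0 = 0.84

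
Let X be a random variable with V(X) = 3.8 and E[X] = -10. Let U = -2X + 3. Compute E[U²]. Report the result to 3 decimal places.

544.200

E[-2X + 3] = -2·-10 + 3 = 23
V(-2X + 3) = (-2)²·3.8 = 15.2
E[U²] = V(U) + (E[U])² = 15.2 + (23)² = 544.2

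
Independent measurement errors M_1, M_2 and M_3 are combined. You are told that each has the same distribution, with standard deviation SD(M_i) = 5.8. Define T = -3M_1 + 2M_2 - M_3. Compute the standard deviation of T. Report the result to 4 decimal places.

21.7016

Var(M_i) = (5.8)² = 33.64
By independence, Var(T) = (-3)²Var(M_1) + (2)²Var(M_2) + (-1)²Var(M_3)
= (-3)²·33.64 + (2)²·33.64 + (-1)²·33.64 = 470.96
SD(T) = √470.96 ≈ 21.7016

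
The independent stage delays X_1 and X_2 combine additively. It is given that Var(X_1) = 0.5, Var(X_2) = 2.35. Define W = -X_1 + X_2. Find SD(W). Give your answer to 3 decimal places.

By independence, Var(W) = (-1)²Var(X_1) + (1)²Var(X_2)
= (-1)²·0.5 + (1)²·2.35 = 2.85
SD(W) = √2.85 ≈ 1.688

1.688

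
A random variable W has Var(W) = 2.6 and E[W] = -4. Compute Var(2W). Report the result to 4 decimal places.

10.4000

Var(2W) = (2)²·Var(W) = 4·2.6 = 10.4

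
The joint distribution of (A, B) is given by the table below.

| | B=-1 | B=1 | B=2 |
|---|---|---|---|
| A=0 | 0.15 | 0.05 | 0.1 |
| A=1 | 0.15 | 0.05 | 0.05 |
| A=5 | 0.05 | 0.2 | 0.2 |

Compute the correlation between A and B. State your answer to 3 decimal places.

0.385

E[A] = 2.5,  E[B] = 0.65
E[AB] = 2.75
Cov(A,B) = E[AB] − E[A]E[B] = 2.75 − (2.5)(0.65) = 1.125
V(A) = 5.25,  V(B) = 1.6275
ρ = 1.125 / √(5.25·1.6275) ≈ 0.385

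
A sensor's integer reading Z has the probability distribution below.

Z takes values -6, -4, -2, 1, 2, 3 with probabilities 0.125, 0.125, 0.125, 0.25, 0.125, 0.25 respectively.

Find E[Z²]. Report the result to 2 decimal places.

E[Z²] = (-6)²(0.125) + (-4)²(0.125) + (-2)²(0.125) + (1)²(0.25) + (2)²(0.125) + (3)²(0.25) = 10

10.00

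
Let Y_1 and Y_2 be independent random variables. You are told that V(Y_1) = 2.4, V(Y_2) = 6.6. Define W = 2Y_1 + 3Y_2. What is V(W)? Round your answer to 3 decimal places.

By independence, V(W) = (2)²V(Y_1) + (3)²V(Y_2)
= (2)²·2.4 + (3)²·6.6 = 69

69.000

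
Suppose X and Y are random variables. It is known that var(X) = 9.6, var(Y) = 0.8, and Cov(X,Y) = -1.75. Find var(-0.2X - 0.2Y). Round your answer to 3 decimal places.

0.276

var(-0.2X - 0.2Y) = (-0.2)²·var(X) + (-0.2)²·var(Y) + 2·(-0.2)·(-0.2)·Cov(X,Y)
= 0.04·9.6 + 0.04·0.8 + 0.08·-1.75 = 0.276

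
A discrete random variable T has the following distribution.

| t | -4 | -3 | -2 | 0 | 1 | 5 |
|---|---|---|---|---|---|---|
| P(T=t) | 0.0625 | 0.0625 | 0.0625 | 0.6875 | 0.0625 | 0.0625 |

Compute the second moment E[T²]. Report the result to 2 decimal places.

E[T²] = (-4)²(0.0625) + (-3)²(0.0625) + (-2)²(0.0625) + (0)²(0.6875) + (1)²(0.0625) + (5)²(0.0625) = 3.4375

3.44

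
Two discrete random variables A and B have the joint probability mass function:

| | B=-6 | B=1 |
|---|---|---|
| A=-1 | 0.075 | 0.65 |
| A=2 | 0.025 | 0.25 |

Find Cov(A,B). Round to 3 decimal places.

E[A] = -0.175,  E[B] = 0.3
E[AB] = 0
Cov(A,B) = E[AB] − E[A]E[B] = 0 − (-0.175)(0.3) = 0.0525

0.053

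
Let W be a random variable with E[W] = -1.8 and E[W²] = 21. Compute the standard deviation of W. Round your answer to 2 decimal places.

4.21

Var(W) = 21 − (-1.8)² = 17.76
sd(W) = √17.76 ≈ 4.21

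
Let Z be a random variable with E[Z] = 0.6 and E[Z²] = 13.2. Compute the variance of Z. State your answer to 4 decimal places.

Var(Z) = 13.2 − (0.6)² = 12.84

12.8400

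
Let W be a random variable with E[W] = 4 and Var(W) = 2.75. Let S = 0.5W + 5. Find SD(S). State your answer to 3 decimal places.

0.829

Var(0.5W + 5) = (0.5)²·2.75 = 0.6875
SD(S) = √0.6875 ≈ 0.829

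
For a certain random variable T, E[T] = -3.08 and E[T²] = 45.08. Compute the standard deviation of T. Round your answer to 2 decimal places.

5.97

V(T) = 45.08 − (-3.08)² = 35.5936
SD(T) = √35.5936 ≈ 5.97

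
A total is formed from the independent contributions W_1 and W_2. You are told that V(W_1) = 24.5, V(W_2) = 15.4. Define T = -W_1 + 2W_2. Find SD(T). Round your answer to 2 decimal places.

By independence, V(T) = (-1)²V(W_1) + (2)²V(W_2)
= (-1)²·24.5 + (2)²·15.4 = 86.1
SD(T) = √86.1 ≈ 9.28

9.28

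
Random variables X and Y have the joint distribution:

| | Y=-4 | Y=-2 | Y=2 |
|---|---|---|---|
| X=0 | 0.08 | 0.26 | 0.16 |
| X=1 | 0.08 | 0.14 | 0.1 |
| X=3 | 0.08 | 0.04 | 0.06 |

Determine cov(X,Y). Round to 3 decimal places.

-0.208

E[X] = 0.86,  E[Y] = -1.2
E[XY] = -1.24
cov(X,Y) = E[XY] − E[X]E[Y] = -1.24 − (0.86)(-1.2) = -0.208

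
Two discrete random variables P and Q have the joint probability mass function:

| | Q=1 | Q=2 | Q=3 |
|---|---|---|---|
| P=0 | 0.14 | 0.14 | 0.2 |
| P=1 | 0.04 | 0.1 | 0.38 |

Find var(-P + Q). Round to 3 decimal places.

0.586

E[P] = 0.52,  E[Q] = 2.4,  E[PQ] = 1.38
var(P) = 0.52 − (0.52)² = 0.2496;  var(Q) = 6.36 − (2.4)² = 0.6
cov(P,Q) = 1.38 − (0.52)(2.4) = 0.132
var(-P + Q) = (-1)²·0.2496 + (1)²·0.6 + 2·(-1)·(1)·0.132 = 0.5856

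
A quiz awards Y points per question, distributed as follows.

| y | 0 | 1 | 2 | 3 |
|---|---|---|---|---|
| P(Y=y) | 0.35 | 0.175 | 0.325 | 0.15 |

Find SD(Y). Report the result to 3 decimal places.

E[Y] = (0)(0.35) + (1)(0.175) + (2)(0.325) + (3)(0.15) = 1.275
E[Y²] = (0)²(0.35) + (1)²(0.175) + (2)²(0.325) + (3)²(0.15) = 2.825
V(Y) = E[Y²] − (E[Y])² = 2.825 − (1.275)² = 1.199375
SD(Y) = √1.199375 ≈ 1.095

1.095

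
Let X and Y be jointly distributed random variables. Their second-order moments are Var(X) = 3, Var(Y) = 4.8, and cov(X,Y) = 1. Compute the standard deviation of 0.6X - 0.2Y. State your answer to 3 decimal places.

Var(0.6X - 0.2Y) = (0.6)²·Var(X) + (-0.2)²·Var(Y) + 2·(0.6)·(-0.2)·cov(X,Y)
= 0.36·3 + 0.04·4.8 + -0.24·1 = 1.032
sd(0.6X - 0.2Y) = √1.032 ≈ 1.016

1.016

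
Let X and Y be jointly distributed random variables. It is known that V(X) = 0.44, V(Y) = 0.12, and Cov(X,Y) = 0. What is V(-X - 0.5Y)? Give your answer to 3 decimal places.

0.470

V(-X - 0.5Y) = (-1)²·V(X) + (-0.5)²·V(Y) + 2·(-1)·(-0.5)·Cov(X,Y)
= 1·0.44 + 0.25·0.12 + 1·0 = 0.47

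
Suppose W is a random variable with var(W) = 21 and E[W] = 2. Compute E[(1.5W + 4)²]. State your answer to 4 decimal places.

E[1.5W + 4] = 1.5·2 + 4 = 7
var(1.5W + 4) = (1.5)²·21 = 47.25
E[(1.5W + 4)²] = var((1.5W + 4)) + (E[(1.5W + 4)])² = 47.25 + (7)² = 96.25

96.2500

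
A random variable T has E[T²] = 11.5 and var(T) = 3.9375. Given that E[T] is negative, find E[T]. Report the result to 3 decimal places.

(E[T])² = E[T²] − var(T) = 11.5 − 3.9375 = 7.5625
E[T] = −√7.5625 = -2.75

-2.750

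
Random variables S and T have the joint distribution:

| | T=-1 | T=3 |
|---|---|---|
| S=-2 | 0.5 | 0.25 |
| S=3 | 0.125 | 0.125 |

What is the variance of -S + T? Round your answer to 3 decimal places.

E[S] = -0.75,  E[T] = 0.5,  E[ST] = 0.25
Var(S) = 5.25 − (-0.75)² = 4.6875;  Var(T) = 4 − (0.5)² = 3.75
cov(S,T) = 0.25 − (-0.75)(0.5) = 0.625
Var(-S + T) = (-1)²·4.6875 + (1)²·3.75 + 2·(-1)·(1)·0.625 = 7.1875

7.188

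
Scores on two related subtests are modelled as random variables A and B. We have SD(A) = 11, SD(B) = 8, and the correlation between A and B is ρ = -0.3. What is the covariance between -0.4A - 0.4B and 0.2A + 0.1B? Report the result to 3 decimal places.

V(A) = (11)² = 121;  V(B) = (8)² = 64
Cov(A,B) = ρ·SD(A)·SD(B) = -0.3·11·8 = -26.4
Cov(-0.4A - 0.4B, 0.2A + 0.1B) = (-0.4)(0.2)V(A) + (-0.4)(0.1)V(B) + [(-0.4)(0.1) + (-0.4)(0.2)]Cov(A,B)
= -0.08·121 + -0.04·64 + -0.12·-26.4 = -9.072

-9.072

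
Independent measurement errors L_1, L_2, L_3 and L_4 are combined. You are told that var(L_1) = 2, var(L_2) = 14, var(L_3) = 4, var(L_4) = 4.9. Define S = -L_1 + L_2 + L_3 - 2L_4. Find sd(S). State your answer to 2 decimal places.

By independence, var(S) = (-1)²var(L_1) + (1)²var(L_2) + (1)²var(L_3) + (-2)²var(L_4)
= (-1)²·2 + (1)²·14 + (1)²·4 + (-2)²·4.9 = 39.6
sd(S) = √39.6 ≈ 6.29

6.29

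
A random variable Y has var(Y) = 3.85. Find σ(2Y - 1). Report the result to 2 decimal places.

3.92

var(2Y - 1) = (2)²·3.85 = 15.4
σ(2Y - 1) = √15.4 ≈ 3.92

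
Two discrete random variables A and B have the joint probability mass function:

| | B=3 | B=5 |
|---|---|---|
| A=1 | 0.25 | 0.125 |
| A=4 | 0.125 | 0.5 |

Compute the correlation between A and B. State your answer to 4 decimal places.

0.4667

E[A] = 2.875,  E[B] = 4.25
E[AB] = 12.875
cov(A,B) = E[AB] − E[A]E[B] = 12.875 − (2.875)(4.25) = 0.65625
Var(A) = 2.109375,  Var(B) = 0.9375
ρ = 0.65625 / √(2.109375·0.9375) ≈ 0.4667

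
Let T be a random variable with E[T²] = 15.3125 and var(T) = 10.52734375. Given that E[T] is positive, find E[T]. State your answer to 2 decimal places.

2.19

(E[T])² = E[T²] − var(T) = 15.3125 − 10.52734375 = 4.78515625
E[T] = √4.78515625 = 2.1875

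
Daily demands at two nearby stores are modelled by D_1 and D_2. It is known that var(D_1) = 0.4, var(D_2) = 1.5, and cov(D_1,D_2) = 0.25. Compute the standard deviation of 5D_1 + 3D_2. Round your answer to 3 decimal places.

var(5D_1 + 3D_2) = (5)²·var(D_1) + (3)²·var(D_2) + 2·(5)·(3)·cov(D_1,D_2)
= 25·0.4 + 9·1.5 + 30·0.25 = 31
sd(5D_1 + 3D_2) = √31 ≈ 5.568

5.568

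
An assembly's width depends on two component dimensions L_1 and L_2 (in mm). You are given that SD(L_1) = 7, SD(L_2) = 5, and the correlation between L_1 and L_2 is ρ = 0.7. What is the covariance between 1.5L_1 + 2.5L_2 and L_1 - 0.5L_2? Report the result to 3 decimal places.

85.125

Var(L_1) = (7)² = 49;  Var(L_2) = (5)² = 25
Cov(L_1,L_2) = ρ·SD(L_1)·SD(L_2) = 0.7·7·5 = 24.5
Cov(1.5L_1 + 2.5L_2, L_1 - 0.5L_2) = (1.5)(1)Var(L_1) + (2.5)(-0.5)Var(L_2) + [(1.5)(-0.5) + (2.5)(1)]Cov(L_1,L_2)
= 1.5·49 + -1.25·25 + 1.75·24.5 = 85.125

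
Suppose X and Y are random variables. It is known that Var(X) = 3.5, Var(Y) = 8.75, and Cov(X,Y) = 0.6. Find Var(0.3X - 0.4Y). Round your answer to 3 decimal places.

Var(0.3X - 0.4Y) = (0.3)²·Var(X) + (-0.4)²·Var(Y) + 2·(0.3)·(-0.4)·Cov(X,Y)
= 0.09·3.5 + 0.16·8.75 + -0.24·0.6 = 1.571

1.571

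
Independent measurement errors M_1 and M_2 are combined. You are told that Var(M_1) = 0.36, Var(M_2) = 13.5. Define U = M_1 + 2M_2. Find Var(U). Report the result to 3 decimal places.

By independence, Var(U) = (1)²Var(M_1) + (2)²Var(M_2)
= (1)²·0.36 + (2)²·13.5 = 54.36

54.360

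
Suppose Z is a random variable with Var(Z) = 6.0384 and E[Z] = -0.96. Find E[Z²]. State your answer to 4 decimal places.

E[Z²] = Var(Z) + (E[Z])² = 6.0384 + (-0.96)² = 6.96

6.9600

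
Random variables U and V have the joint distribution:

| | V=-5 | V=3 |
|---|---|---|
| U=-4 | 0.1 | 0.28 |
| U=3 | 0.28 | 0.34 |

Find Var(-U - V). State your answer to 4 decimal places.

21.6500

E[U] = 0.34,  E[V] = -0.04,  E[UV] = -2.5
Var(U) = 11.66 − (0.34)² = 11.5444;  Var(V) = 15.08 − (-0.04)² = 15.0784
Cov(U,V) = -2.5 − (0.34)(-0.04) = -2.4864
Var(-U - V) = (-1)²·11.5444 + (-1)²·15.0784 + 2·(-1)·(-1)·-2.4864 = 21.65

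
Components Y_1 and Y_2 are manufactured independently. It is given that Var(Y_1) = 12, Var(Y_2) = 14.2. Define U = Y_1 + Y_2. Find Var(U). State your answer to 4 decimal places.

26.2000

By independence, Var(U) = (1)²Var(Y_1) + (1)²Var(Y_2)
= (1)²·12 + (1)²·14.2 = 26.2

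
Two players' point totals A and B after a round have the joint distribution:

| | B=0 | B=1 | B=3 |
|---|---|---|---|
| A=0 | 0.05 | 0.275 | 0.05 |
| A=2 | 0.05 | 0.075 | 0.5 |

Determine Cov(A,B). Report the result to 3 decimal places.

0.650

E[A] = 1.25,  E[B] = 2
E[AB] = 3.15
Cov(A,B) = E[AB] − E[A]E[B] = 3.15 − (1.25)(2) = 0.65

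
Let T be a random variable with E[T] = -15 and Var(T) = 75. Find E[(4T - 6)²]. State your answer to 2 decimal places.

5556.00

E[4T - 6] = 4·-15 − 6 = -66
Var(4T - 6) = (4)²·75 = 1200
E[(4T - 6)²] = Var((4T - 6)) + (E[(4T - 6)])² = 1200 + (-66)² = 5556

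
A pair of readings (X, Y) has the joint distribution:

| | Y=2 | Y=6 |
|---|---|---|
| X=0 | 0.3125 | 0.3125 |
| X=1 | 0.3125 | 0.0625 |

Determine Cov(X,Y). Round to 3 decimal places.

-0.313

E[X] = 0.375,  E[Y] = 3.5
E[XY] = 1
Cov(X,Y) = E[XY] − E[X]E[Y] = 1 − (0.375)(3.5) = -0.3125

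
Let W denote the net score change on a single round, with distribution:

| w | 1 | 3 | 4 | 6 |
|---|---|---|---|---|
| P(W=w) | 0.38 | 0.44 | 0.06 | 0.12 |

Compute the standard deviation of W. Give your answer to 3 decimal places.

1.595

E[W] = (1)(0.38) + (3)(0.44) + (4)(0.06) + (6)(0.12) = 2.66
E[W²] = (1)²(0.38) + (3)²(0.44) + (4)²(0.06) + (6)²(0.12) = 9.62
Var(W) = E[W²] − (E[W])² = 9.62 − (2.66)² = 2.5444
SD(W) = √2.5444 ≈ 1.595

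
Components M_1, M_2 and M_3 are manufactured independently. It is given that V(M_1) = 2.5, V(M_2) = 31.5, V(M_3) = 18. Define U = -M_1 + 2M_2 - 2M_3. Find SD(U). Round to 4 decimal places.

By independence, V(U) = (-1)²V(M_1) + (2)²V(M_2) + (-2)²V(M_3)
= (-1)²·2.5 + (2)²·31.5 + (-2)²·18 = 200.5
SD(U) = √200.5 ≈ 14.1598

14.1598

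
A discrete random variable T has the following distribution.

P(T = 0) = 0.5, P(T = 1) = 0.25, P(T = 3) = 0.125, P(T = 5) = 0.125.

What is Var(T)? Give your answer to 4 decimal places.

E[T] = (0)(0.5) + (1)(0.25) + (3)(0.125) + (5)(0.125) = 1.25
E[T²] = (0)²(0.5) + (1)²(0.25) + (3)²(0.125) + (5)²(0.125) = 4.5
Var(T) = E[T²] − (E[T])² = 4.5 − (1.25)² = 2.9375

2.9375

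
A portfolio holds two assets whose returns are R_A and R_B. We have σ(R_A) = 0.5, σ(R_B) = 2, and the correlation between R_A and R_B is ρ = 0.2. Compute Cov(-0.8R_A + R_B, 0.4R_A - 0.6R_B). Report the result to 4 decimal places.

-2.3040

Var(R_A) = (0.5)² = 0.25;  Var(R_B) = (2)² = 4
Cov(R_A,R_B) = ρ·σ(R_A)·σ(R_B) = 0.2·0.5·2 = 0.2
Cov(-0.8R_A + R_B, 0.4R_A - 0.6R_B) = (-0.8)(0.4)Var(R_A) + (1)(-0.6)Var(R_B) + [(-0.8)(-0.6) + (1)(0.4)]Cov(R_A,R_B)
= -0.32·0.25 + -0.6·4 + 0.88·0.2 = -2.304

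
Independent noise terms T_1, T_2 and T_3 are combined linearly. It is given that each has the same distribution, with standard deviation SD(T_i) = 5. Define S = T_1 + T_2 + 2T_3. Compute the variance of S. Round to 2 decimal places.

150.00

Var(T_i) = (5)² = 25
By independence, Var(S) = (1)²Var(T_1) + (1)²Var(T_2) + (2)²Var(T_3)
= (1)²·25 + (1)²·25 + (2)²·25 = 150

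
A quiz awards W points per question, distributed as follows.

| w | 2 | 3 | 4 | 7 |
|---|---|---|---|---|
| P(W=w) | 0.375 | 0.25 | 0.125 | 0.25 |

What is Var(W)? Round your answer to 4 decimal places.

E[W] = (2)(0.375) + (3)(0.25) + (4)(0.125) + (7)(0.25) = 3.75
E[W²] = (2)²(0.375) + (3)²(0.25) + (4)²(0.125) + (7)²(0.25) = 18
Var(W) = E[W²] − (E[W])² = 18 − (3.75)² = 3.9375

3.9375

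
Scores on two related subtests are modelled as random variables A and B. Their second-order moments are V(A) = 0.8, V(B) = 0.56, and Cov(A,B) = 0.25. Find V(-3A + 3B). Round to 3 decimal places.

V(-3A + 3B) = (-3)²·V(A) + (3)²·V(B) + 2·(-3)·(3)·Cov(A,B)
= 9·0.8 + 9·0.56 + -18·0.25 = 7.74

7.740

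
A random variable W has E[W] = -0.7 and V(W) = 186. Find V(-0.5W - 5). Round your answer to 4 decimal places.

46.5000

V(-0.5W - 5) = (-0.5)²·V(W) = 0.25·186 = 46.5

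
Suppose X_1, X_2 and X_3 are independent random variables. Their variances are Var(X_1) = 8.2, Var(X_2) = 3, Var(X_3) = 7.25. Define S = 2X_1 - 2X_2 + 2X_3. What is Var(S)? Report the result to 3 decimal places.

73.800

By independence, Var(S) = (2)²Var(X_1) + (-2)²Var(X_2) + (2)²Var(X_3)
= (2)²·8.2 + (-2)²·3 + (2)²·7.25 = 73.8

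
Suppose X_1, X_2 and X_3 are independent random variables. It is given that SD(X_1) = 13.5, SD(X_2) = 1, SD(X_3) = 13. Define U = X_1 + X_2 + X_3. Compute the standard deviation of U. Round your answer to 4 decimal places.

var(X_1) = 182.25, var(X_2) = 1, var(X_3) = 169
By independence, var(U) = (1)²var(X_1) + (1)²var(X_2) + (1)²var(X_3)
= (1)²·182.25 + (1)²·1 + (1)²·169 = 352.25
SD(U) = √352.25 ≈ 18.7683

18.7683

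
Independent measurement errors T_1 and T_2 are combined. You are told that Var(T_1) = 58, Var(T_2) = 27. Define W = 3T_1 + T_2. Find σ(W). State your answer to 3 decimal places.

23.431

By independence, Var(W) = (3)²Var(T_1) + (1)²Var(T_2)
= (3)²·58 + (1)²·27 = 549
σ(W) = √549 ≈ 23.431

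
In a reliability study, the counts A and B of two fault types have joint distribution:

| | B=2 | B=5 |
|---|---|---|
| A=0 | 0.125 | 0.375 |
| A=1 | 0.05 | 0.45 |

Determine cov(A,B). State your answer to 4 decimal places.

E[A] = 0.5,  E[B] = 4.475
E[AB] = 2.35
cov(A,B) = E[AB] − E[A]E[B] = 2.35 − (0.5)(4.475) = 0.1125

0.1125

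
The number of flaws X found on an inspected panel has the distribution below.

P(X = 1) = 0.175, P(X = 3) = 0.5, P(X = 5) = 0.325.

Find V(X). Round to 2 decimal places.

E[X] = (1)(0.175) + (3)(0.5) + (5)(0.325) = 3.3
E[X²] = (1)²(0.175) + (3)²(0.5) + (5)²(0.325) = 12.8
V(X) = E[X²] − (E[X])² = 12.8 − (3.3)² = 1.91

1.91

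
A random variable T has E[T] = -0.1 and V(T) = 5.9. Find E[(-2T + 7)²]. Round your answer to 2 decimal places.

75.44

E[-2T + 7] = -2·-0.1 + 7 = 7.2
V(-2T + 7) = (-2)²·5.9 = 23.6
E[(-2T + 7)²] = V((-2T + 7)) + (E[(-2T + 7)])² = 23.6 + (7.2)² = 75.44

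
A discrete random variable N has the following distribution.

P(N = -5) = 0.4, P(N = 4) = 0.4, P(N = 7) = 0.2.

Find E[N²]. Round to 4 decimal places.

E[N²] = (-5)²(0.4) + (4)²(0.4) + (7)²(0.2) = 26.2

26.2000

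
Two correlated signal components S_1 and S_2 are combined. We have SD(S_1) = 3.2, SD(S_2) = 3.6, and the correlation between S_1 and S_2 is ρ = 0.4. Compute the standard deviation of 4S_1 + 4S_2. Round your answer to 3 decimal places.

Var(S_1) = (3.2)² = 10.24;  Var(S_2) = (3.6)² = 12.96
cov(S_1,S_2) = ρ·SD(S_1)·SD(S_2) = 0.4·3.2·3.6 = 4.608
Var(4S_1 + 4S_2) = (4)²·Var(S_1) + (4)²·Var(S_2) + 2·(4)·(4)·cov(S_1,S_2)
= 16·10.24 + 16·12.96 + 32·4.608 = 518.656
SD(4S_1 + 4S_2) = √518.656 ≈ 22.774

22.774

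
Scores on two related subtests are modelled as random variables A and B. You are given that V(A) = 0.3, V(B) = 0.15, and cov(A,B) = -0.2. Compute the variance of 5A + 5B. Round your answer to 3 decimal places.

1.250

V(5A + 5B) = (5)²·V(A) + (5)²·V(B) + 2·(5)·(5)·cov(A,B)
= 25·0.3 + 25·0.15 + 50·-0.2 = 1.25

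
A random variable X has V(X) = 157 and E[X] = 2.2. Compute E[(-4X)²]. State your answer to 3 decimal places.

2589.440

E[-4X] = -4·2.2 = -8.8
V(-4X) = (-4)²·157 = 2512
E[(-4X)²] = V((-4X)) + (E[(-4X)])² = 2512 + (-8.8)² = 2589.44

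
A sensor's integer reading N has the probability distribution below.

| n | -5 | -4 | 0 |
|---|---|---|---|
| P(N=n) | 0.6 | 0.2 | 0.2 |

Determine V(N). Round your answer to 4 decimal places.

3.7600

E[N] = (-5)(0.6) + (-4)(0.2) + (0)(0.2) = -3.8
E[N²] = (-5)²(0.6) + (-4)²(0.2) + (0)²(0.2) = 18.2
V(N) = E[N²] − (E[N])² = 18.2 − (-3.8)² = 3.76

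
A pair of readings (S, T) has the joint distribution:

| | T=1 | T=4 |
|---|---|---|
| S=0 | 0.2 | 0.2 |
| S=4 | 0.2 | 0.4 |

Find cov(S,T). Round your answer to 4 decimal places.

0.4800

E[S] = 2.4,  E[T] = 2.8
E[ST] = 7.2
cov(S,T) = E[ST] − E[S]E[T] = 7.2 − (2.4)(2.8) = 0.48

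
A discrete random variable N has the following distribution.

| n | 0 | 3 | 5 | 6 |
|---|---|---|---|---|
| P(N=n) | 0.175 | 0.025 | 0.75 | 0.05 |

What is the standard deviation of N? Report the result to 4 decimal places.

E[N] = (0)(0.175) + (3)(0.025) + (5)(0.75) + (6)(0.05) = 4.125
E[N²] = (0)²(0.175) + (3)²(0.025) + (5)²(0.75) + (6)²(0.05) = 20.775
V(N) = E[N²] − (E[N])² = 20.775 − (4.125)² = 3.759375
SD(N) = √3.759375 ≈ 1.9389

1.9389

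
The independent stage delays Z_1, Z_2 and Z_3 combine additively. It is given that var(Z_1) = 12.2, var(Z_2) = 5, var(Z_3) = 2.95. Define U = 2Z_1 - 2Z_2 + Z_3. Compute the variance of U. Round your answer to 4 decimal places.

71.7500

By independence, var(U) = (2)²var(Z_1) + (-2)²var(Z_2) + (1)²var(Z_3)
= (2)²·12.2 + (-2)²·5 + (1)²·2.95 = 71.75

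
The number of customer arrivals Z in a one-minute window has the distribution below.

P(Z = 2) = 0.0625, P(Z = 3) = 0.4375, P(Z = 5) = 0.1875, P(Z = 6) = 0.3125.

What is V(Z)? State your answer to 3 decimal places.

E[Z] = (2)(0.0625) + (3)(0.4375) + (5)(0.1875) + (6)(0.3125) = 4.25
E[Z²] = (2)²(0.0625) + (3)²(0.4375) + (5)²(0.1875) + (6)²(0.3125) = 20.125
V(Z) = E[Z²] − (E[Z])² = 20.125 − (4.25)² = 2.0625

2.063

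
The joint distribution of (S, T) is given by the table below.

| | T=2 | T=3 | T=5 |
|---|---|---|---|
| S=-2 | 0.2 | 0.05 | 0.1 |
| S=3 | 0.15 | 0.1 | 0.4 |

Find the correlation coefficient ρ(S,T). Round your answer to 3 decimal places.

E[S] = 1.25,  E[T] = 3.65
E[ST] = 5.7
cov(S,T) = E[ST] − E[S]E[T] = 5.7 − (1.25)(3.65) = 1.1375
Var(S) = 5.6875,  Var(T) = 1.9275
ρ = 1.1375 / √(5.6875·1.9275) ≈ 0.344

0.344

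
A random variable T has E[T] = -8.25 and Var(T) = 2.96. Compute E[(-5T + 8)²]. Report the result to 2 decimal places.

2499.56

E[-5T + 8] = -5·-8.25 + 8 = 49.25
Var(-5T + 8) = (-5)²·2.96 = 74
E[(-5T + 8)²] = Var((-5T + 8)) + (E[(-5T + 8)])² = 74 + (49.25)² = 2499.5625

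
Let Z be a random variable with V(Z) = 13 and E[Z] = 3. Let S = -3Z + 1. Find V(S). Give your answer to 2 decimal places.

V(-3Z + 1) = (-3)²·V(Z) = 9·13 = 117

117.00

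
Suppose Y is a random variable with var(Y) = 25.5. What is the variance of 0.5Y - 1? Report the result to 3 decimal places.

var(0.5Y - 1) = (0.5)²·var(Y) = 0.25·25.5 = 6.375

6.375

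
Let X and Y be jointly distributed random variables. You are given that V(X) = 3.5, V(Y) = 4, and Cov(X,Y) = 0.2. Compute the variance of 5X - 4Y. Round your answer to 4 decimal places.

143.5000

V(5X - 4Y) = (5)²·V(X) + (-4)²·V(Y) + 2·(5)·(-4)·Cov(X,Y)
= 25·3.5 + 16·4 + -40·0.2 = 143.5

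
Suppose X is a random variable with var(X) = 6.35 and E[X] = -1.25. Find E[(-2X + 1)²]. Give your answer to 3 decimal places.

E[-2X + 1] = -2·-1.25 + 1 = 3.5
var(-2X + 1) = (-2)²·6.35 = 25.4
E[(-2X + 1)²] = var((-2X + 1)) + (E[(-2X + 1)])² = 25.4 + (3.5)² = 37.65

37.650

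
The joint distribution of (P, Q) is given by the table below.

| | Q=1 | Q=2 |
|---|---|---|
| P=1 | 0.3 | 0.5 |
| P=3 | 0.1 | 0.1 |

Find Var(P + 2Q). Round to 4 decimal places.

1.4400

E[P] = 1.4,  E[Q] = 1.6,  E[PQ] = 2.2
Var(P) = 2.6 − (1.4)² = 0.64;  Var(Q) = 2.8 − (1.6)² = 0.24
Cov(P,Q) = 2.2 − (1.4)(1.6) = -0.04
Var(P + 2Q) = (1)²·0.64 + (2)²·0.24 + 2·(1)·(2)·-0.04 = 1.44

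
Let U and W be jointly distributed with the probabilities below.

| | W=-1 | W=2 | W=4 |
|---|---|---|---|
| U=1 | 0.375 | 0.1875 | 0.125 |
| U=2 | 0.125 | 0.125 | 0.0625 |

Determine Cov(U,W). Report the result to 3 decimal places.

0.102

E[U] = 1.3125,  E[W] = 0.875
E[UW] = 1.25
Cov(U,W) = E[UW] − E[U]E[W] = 1.25 − (1.3125)(0.875) = 0.1015625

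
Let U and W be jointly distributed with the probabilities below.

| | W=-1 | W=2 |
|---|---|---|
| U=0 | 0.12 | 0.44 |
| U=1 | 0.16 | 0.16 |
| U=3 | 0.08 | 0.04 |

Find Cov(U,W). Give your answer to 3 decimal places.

-0.466

E[U] = 0.68,  E[W] = 0.92
E[UW] = 0.16
Cov(U,W) = E[UW] − E[U]E[W] = 0.16 − (0.68)(0.92) = -0.4656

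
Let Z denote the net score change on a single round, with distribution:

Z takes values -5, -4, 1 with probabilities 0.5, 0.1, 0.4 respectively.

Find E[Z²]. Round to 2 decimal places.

14.50

E[Z²] = (-5)²(0.5) + (-4)²(0.1) + (1)²(0.4) = 14.5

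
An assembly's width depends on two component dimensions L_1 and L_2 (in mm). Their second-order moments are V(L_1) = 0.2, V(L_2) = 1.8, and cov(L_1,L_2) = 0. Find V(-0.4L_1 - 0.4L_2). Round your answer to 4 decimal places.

V(-0.4L_1 - 0.4L_2) = (-0.4)²·V(L_1) + (-0.4)²·V(L_2) + 2·(-0.4)·(-0.4)·cov(L_1,L_2)
= 0.16·0.2 + 0.16·1.8 + 0.32·0 = 0.32

0.3200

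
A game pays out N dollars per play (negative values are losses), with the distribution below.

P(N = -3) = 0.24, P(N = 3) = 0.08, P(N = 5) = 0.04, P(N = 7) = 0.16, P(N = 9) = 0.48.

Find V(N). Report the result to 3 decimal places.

E[N] = (-3)(0.24) + (3)(0.08) + (5)(0.04) + (7)(0.16) + (9)(0.48) = 5.16
E[N²] = (-3)²(0.24) + (3)²(0.08) + (5)²(0.04) + (7)²(0.16) + (9)²(0.48) = 50.6
V(N) = E[N²] − (E[N])² = 50.6 − (5.16)² = 23.9744

23.974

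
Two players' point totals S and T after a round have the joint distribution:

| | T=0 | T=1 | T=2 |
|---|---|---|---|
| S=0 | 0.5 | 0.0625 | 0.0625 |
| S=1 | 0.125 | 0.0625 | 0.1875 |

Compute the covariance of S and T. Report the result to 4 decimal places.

E[S] = 0.375,  E[T] = 0.625
E[ST] = 0.4375
cov(S,T) = E[ST] − E[S]E[T] = 0.4375 − (0.375)(0.625) = 0.203125

0.2031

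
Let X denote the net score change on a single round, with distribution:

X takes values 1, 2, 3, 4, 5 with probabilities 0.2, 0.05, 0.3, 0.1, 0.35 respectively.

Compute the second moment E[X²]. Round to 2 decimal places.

E[X²] = (1)²(0.2) + (2)²(0.05) + (3)²(0.3) + (4)²(0.1) + (5)²(0.35) = 13.45

13.45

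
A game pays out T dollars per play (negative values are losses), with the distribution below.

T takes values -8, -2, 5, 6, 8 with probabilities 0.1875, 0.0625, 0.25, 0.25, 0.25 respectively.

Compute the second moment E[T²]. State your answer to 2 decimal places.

43.50

E[T²] = (-8)²(0.1875) + (-2)²(0.0625) + (5)²(0.25) + (6)²(0.25) + (8)²(0.25) = 43.5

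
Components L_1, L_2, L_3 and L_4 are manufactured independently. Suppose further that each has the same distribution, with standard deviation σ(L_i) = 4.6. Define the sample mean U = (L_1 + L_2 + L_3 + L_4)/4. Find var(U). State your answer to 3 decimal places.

5.290

var(L_i) = (4.6)² = 21.16
By independence, var(U) = (0.25)²var(L_1) + (0.25)²var(L_2) + (0.25)²var(L_3) + (0.25)²var(L_4)
= (0.25)²·21.16 + (0.25)²·21.16 + (0.25)²·21.16 + (0.25)²·21.16 = 5.29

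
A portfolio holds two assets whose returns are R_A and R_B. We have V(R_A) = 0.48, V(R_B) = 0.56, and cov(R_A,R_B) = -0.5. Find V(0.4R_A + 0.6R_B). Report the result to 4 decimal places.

0.0384

V(0.4R_A + 0.6R_B) = (0.4)²·V(R_A) + (0.6)²·V(R_B) + 2·(0.4)·(0.6)·cov(R_A,R_B)
= 0.16·0.48 + 0.36·0.56 + 0.48·-0.5 = 0.0384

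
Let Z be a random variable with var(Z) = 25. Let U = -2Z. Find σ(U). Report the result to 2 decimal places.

10.00

var(-2Z) = (-2)²·25 = 100
σ(U) = √100 ≈ 10.00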